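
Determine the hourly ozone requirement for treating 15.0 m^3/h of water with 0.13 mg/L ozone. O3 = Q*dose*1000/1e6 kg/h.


O3 demand (mg/h) = Q * dose * 1000 = 15.0 * 0.13 * 1000 = 1950 mg/h
Convert mg to kg: 1950 / 1e6 = 0.00195 kg/h

0.00195 kg/h


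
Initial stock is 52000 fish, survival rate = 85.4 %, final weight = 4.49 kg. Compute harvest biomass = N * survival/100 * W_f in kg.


Survivors = 52000 * 85.4/100 = 44408 fish
Harvest biomass = survivors * W_f = 44408 * 4.49 = 199391.92 kg

199391.92 kg


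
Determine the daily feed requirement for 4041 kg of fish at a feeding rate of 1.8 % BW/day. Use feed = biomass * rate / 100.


Feeding rate fraction = 1.8% / 100 = 0.018
Daily feed = 4041 kg * 0.018 = 72.738 kg/day

72.738 kg/day


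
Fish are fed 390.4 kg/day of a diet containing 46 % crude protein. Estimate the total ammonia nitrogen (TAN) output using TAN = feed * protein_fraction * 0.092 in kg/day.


Protein in feed = 390.4 * 46/100 = 179.584 kg/day
TAN = protein * 0.092 = 179.584 * 0.092 = 16.521728 kg/day

16.521728 kg/day


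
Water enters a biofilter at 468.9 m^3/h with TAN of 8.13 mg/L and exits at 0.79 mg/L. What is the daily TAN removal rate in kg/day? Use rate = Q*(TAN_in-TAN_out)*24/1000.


Concentration drop: TAN_in - TAN_out = 8.13 - 0.79 = 7.34 mg/L
Hourly TAN removed = Q * dTAN = 468.9 m^3/h * 7.34 mg/L = 3441.726 g/h  (m^3/h * mg/L = g/h)
Daily TAN removed = 3441.726 * 24 = 82601.424 g/day
Convert to kg/day: 82601.424 / 1000 = 82.601424 kg/day

82.601424 kg/day


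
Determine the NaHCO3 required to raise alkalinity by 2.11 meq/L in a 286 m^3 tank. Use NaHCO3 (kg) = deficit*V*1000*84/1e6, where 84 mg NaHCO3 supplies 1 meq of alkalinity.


Tank volume in L = 286 m^3 * 1000 = 286000 L
Total meq required = 2.11 meq/L * 286000 L = 603460 meq
NaHCO3 mass = 603460 meq * 84 mg/meq / 1e6 = 50.6906 kg

50.6906 kg


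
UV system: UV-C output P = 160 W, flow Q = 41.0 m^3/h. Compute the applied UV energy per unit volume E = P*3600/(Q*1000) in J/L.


Energy delivered per hour = 160 W * 3600 s = 576000 J/h
Volume treated per hour = 41.0 m^3/h * 1000 = 41000 L/h
dose = 576000 / 41000 = 14.0488 J/L

14.0488 J/L


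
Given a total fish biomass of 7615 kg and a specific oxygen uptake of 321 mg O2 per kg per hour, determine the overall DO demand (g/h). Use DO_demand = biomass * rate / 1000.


Total O2 consumption (mg/h) = 7615 kg * 321 mg/(kg*h) = 2444415 mg/h
Convert to g/h: 2444415 / 1000 = 2444.415 g/h

2444.415 g/h


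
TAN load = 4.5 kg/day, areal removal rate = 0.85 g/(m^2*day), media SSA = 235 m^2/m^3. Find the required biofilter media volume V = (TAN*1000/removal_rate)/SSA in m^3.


A = 4.5*1000 / 0.85 = 5294.1176 m^2
V = 5294.1176 / 235 = 22.5282

22.5282 m^3


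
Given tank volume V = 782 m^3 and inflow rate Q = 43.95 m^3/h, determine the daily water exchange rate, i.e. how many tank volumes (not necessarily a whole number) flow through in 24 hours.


Daily flow volume = 43.95 m^3/h * 24 h = 1054.8 m^3/day
Exchanges = daily flow / tank volume = 1054.8 / 782 = 1.34885 exchanges/day

1.34885 exchanges/day


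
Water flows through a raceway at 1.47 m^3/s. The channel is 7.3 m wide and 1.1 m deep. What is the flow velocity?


Cross-sectional area = W * d = 7.3 * 1.1 = 8.03 m^2
Velocity = Q / A = 1.47 / 8.03 = 0.183064 m/s

0.183064 m/s


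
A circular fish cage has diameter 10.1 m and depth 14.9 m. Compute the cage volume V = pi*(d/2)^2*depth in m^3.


r = d/2 = 10.1/2 = 5.05 m
Base area = pi*r^2 = pi*5.05^2 = 80.118467 m^2
Volume = 80.118467 * 14.9 = 1193.77 m^3

1193.77 m^3


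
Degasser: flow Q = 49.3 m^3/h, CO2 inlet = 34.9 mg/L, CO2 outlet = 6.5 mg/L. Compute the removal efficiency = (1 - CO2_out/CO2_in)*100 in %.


CO2_out / CO2_in = 6.5 / 34.9 = 0.18624642
Fraction remaining = 0.18624642
efficiency = (1 - 0.18624642) * 100 = 81.3754 %

81.3754 %


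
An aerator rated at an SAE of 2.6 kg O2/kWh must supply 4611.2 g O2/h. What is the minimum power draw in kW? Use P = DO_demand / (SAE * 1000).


SAE in g O2/kWh = 2.6 * 1000 = 2600 g/kWh
P = DO_demand / SAE_g = 4611.2 / 2600 = 1.77354 kW

1.77354 kW


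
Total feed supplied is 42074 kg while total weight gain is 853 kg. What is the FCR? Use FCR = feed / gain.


FCR = feed consumed / weight gained
FCR = 42074 kg / 853 kg = 49.3247

49.3247


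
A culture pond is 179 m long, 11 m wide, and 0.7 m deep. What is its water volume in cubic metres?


Base area = L * W = 179 * 11 = 1969 m^2
Volume = area * depth = 1969 * 0.7 = 1378.3 m^3

1378.3 m^3


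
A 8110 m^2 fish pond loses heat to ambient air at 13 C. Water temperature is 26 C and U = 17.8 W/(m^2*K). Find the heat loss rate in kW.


Temperature difference dT = 26 - 13 = 13 K
Heat loss (W) = U * A * dT = 17.8 * 8110 * 13 = 1876654 W
Convert to kW: 1876654 / 1000 = 1876.654 kW

1876.654 kW


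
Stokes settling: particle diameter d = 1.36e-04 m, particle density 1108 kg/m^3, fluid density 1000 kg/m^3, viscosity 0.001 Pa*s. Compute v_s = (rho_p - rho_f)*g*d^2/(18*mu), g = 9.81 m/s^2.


Density difference: rho_p - rho_f = 1108 - 1000 = 108 kg/m^3
d^2 = (1.36e-04)^2 = 1.8496e-08 m^2
Numerator = (rho_p - rho_f) * g * d^2 = 108 * 9.81 * 1.8496e-08 = 1.9596142e-05
Denominator = 18 * mu = 18 * 0.001 = 0.018
v_s = 1.9596142e-05 / 0.018 = 0.00108867 m/s
Check: Re = rho_f * v_s * d / mu = 1000 * 0.00108867 * 1.36e-04 / 0.001 = 0.148 < 1, so Stokes' law applies.

0.00108867 m/s


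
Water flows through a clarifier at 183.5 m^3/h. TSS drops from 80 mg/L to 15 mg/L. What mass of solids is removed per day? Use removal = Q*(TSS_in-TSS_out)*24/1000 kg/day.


Concentration drop: TSS_in - TSS_out = 80 - 15 = 65 mg/L
Hourly solids removed = Q * dTSS = 183.5 m^3/h * 65 mg/L = 11927.5 g/h  (m^3/h * mg/L = g/h)
Daily solids removed = 11927.5 * 24 = 286260 g/day
Convert g to kg: 286260 / 1000 = 286.26 kg/day

286.26 kg/day


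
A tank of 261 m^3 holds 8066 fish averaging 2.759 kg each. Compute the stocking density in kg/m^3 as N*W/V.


Total biomass = 8066 fish * 2.759 kg = 22254.094 kg
Density = total biomass / volume = 22254.094 / 261 = 85.2647 kg/m^3

85.2647 kg/m^3


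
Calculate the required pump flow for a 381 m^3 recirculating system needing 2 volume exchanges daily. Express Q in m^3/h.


Daily recirculation volume = 381 m^3 * 2 = 762 m^3/day
Flow rate Q = daily volume / 24 h = 762 / 24 = 31.75 m^3/h

31.75 m^3/h


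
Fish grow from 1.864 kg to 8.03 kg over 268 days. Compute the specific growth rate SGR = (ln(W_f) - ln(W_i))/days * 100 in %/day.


ln(W_f) = ln(8.03) = 2.0831845
ln(W_i) = ln(1.864) = 0.62272472
ln(W_f) - ln(W_i) = 2.0831845 - 0.62272472 = 1.4604598
SGR = 1.4604598 / 268 * 100 = 0.544948 %/day

0.544948 %/day


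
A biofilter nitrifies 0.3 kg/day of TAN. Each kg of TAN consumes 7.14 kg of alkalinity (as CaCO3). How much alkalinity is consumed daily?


Alkalinity factor: 7.14 kg CaCO3 consumed per kg TAN nitrified
alk = 0.3 kg TAN * 7.14 = 2.142 kg CaCO3/day

2.142 kg CaCO3/day


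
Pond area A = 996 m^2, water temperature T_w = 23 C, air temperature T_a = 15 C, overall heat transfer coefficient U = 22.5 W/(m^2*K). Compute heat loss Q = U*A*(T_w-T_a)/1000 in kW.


Temperature difference dT = 23 - 15 = 8 K
Heat loss (W) = U * A * dT = 22.5 * 996 * 8 = 179280 W
Convert to kW: 179280 / 1000 = 179.28 kW

179.28 kW


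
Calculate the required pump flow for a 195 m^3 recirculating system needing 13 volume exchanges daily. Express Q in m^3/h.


Daily recirculation volume = 195 m^3 * 13 = 2535 m^3/day
Flow rate Q = daily volume / 24 h = 2535 / 24 = 105.625 m^3/h

105.625 m^3/h


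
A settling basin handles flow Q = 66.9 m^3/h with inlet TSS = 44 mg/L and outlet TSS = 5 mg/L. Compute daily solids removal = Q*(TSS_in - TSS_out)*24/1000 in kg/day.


Concentration drop: TSS_in - TSS_out = 44 - 5 = 39 mg/L
Hourly solids removed = Q * dTSS = 66.9 m^3/h * 39 mg/L = 2609.1 g/h  (m^3/h * mg/L = g/h)
Daily solids removed = 2609.1 * 24 = 62618.4 g/day
Convert g to kg: 62618.4 / 1000 = 62.6184 kg/day

62.6184 kg/day


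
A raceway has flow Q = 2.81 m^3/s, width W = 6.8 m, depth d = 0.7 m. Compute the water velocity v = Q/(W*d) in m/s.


Cross-sectional area = W * d = 6.8 * 0.7 = 4.76 m^2
Velocity = Q / A = 2.81 / 4.76 = 0.590336 m/s

0.590336 m/s


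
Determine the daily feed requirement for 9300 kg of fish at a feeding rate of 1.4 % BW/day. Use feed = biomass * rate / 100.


Feeding rate fraction = 1.4% / 100 = 0.014
Daily feed = 9300 kg * 0.014 = 130.2 kg/day

130.2 kg/day


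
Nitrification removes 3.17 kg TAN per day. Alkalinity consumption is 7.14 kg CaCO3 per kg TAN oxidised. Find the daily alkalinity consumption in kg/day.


Alkalinity factor: 7.14 kg CaCO3 consumed per kg TAN nitrified
alk = 3.17 kg TAN * 7.14 = 22.6338 kg CaCO3/day

22.6338 kg CaCO3/day


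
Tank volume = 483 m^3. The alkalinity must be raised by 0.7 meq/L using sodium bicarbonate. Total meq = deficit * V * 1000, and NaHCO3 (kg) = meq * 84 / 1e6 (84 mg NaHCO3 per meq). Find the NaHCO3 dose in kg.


Tank volume in L = 483 m^3 * 1000 = 483000 L
Total meq required = 0.7 meq/L * 483000 L = 338100 meq
NaHCO3 mass = 338100 meq * 84 mg/meq / 1e6 = 28.4004 kg

28.4004 kg


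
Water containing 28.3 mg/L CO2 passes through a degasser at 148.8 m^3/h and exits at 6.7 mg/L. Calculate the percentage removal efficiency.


CO2_out / CO2_in = 6.7 / 28.3 = 0.23674912
Fraction remaining = 0.23674912
efficiency = (1 - 0.23674912) * 100 = 76.3251 %

76.3251 %


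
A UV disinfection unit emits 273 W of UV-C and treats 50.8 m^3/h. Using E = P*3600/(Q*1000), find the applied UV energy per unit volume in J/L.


Energy delivered per hour = 273 W * 3600 s = 982800 J/h
Volume treated per hour = 50.8 m^3/h * 1000 = 50800 L/h
dose = 982800 / 50800 = 19.3465 J/L

19.3465 J/L


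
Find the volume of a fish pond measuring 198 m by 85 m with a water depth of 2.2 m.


Base area = L * W = 198 * 85 = 16830 m^2
Volume = area * depth = 16830 * 2.2 = 37026 m^3

37026 m^3


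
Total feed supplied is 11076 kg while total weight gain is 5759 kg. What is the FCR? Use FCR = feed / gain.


FCR = feed consumed / weight gained
FCR = 11076 kg / 5759 kg = 1.92325

1.92325


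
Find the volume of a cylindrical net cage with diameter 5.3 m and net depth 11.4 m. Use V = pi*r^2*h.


r = d/2 = 5.3/2 = 2.65 m
Base area = pi*r^2 = pi*2.65^2 = 22.061834 m^2
Volume = 22.061834 * 11.4 = 251.505 m^3

251.505 m^3


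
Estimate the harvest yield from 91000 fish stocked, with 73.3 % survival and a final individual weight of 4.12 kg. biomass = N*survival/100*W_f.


Survivors = 91000 * 73.3/100 = 66703 fish
Harvest biomass = survivors * W_f = 66703 * 4.12 = 274816.36 kg

274816.36 kg


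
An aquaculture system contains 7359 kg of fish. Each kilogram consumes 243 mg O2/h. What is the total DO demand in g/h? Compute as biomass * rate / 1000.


Total O2 consumption (mg/h) = 7359 kg * 243 mg/(kg*h) = 1788237 mg/h
Convert to g/h: 1788237 / 1000 = 1788.237 g/h

1788.237 g/h


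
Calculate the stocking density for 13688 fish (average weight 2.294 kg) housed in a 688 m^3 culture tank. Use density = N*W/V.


Total biomass = 13688 fish * 2.294 kg = 31400.272 kg
Density = total biomass / volume = 31400.272 / 688 = 45.6399 kg/m^3

45.6399 kg/m^3


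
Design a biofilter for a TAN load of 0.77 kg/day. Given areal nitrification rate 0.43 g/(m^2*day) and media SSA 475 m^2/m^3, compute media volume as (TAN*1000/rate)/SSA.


A = 0.77*1000 / 0.43 = 1790.6977 m^2
V = 1790.6977 / 475 = 3.76989

3.76989 m^3


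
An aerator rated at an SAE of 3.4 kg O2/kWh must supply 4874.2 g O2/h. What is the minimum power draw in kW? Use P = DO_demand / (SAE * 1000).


SAE in g O2/kWh = 3.4 * 1000 = 3400 g/kWh
P = DO_demand / SAE_g = 4874.2 / 3400 = 1.43359 kW

1.43359 kW


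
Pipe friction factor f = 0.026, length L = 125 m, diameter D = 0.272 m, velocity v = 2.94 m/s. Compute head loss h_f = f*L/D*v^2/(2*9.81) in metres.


v^2 = 2.94^2 = 8.6436 m^2/s^2
L/D = 125/0.272 = 459.55882
h_f = f*(L/D)*v^2/(2g) = 0.026 * 459.55882 * 8.6436 / 19.62 = 5.26393 m

5.26393 m


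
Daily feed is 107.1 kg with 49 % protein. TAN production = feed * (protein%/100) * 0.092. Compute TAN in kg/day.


Protein in feed = 107.1 * 49/100 = 52.479 kg/day
TAN = protein * 0.092 = 52.479 * 0.092 = 4.828068 kg/day

4.828068 kg/day


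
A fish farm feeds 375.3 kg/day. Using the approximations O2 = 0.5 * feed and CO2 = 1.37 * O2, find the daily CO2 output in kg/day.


O2 = 375.3 * 0.5 = 187.65
CO2 = 187.65 * 1.37 = 257.0805

257.0805 kg/day


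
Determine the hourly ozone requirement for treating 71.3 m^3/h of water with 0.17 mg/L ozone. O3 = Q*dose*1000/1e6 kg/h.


O3 demand (mg/h) = Q * dose * 1000 = 71.3 * 0.17 * 1000 = 12121 mg/h
Convert mg to kg: 12121 / 1e6 = 0.012121 kg/h

0.012121 kg/h


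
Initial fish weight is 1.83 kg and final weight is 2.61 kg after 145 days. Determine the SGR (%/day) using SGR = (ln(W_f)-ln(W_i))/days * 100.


ln(W_f) = ln(2.61) = 0.95935022
ln(W_i) = ln(1.83) = 0.60431597
ln(W_f) - ln(W_i) = 0.95935022 - 0.60431597 = 0.35503425
SGR = 0.35503425 / 145 * 100 = 0.244851 %/day

0.244851 %/day


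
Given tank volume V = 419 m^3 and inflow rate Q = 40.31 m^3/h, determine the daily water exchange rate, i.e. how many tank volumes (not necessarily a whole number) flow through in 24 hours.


Daily flow volume = 40.31 m^3/h * 24 h = 967.44 m^3/day
Exchanges = daily flow / tank volume = 967.44 / 419 = 2.30893 exchanges/day

2.30893 exchanges/day


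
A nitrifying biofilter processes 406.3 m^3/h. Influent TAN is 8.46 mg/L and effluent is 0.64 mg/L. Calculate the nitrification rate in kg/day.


Concentration drop: TAN_in - TAN_out = 8.46 - 0.64 = 7.82 mg/L
Hourly TAN removed = Q * dTAN = 406.3 m^3/h * 7.82 mg/L = 3177.266 g/h  (m^3/h * mg/L = g/h)
Daily TAN removed = 3177.266 * 24 = 76254.384 g/day
Convert to kg/day: 76254.384 / 1000 = 76.254384 kg/day

76.254384 kg/day


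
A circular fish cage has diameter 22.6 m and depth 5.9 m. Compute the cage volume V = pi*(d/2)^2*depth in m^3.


r = d/2 = 22.6/2 = 11.3 m
Base area = pi*r^2 = pi*11.3^2 = 401.14997 m^2
Volume = 401.14997 * 5.9 = 2366.78 m^3

2366.78 m^3


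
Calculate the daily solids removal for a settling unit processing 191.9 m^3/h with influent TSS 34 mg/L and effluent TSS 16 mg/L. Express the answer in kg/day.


Concentration drop: TSS_in - TSS_out = 34 - 16 = 18 mg/L
Hourly solids removed = Q * dTSS = 191.9 m^3/h * 18 mg/L = 3454.2 g/h  (m^3/h * mg/L = g/h)
Daily solids removed = 3454.2 * 24 = 82900.8 g/day
Convert g to kg: 82900.8 / 1000 = 82.9008 kg/day

82.9008 kg/day


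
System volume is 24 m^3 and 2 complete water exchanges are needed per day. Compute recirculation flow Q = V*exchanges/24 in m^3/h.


Daily recirculation volume = 24 m^3 * 2 = 48 m^3/day
Flow rate Q = daily volume / 24 h = 48 / 24 = 2 m^3/h

2 m^3/h


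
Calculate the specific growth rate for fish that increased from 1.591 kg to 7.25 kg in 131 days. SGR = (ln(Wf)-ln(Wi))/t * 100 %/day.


ln(W_f) = ln(7.25) = 1.9810015
ln(W_i) = ln(1.591) = 0.46436275
ln(W_f) - ln(W_i) = 1.9810015 - 0.46436275 = 1.5166388
SGR = 1.5166388 / 131 * 100 = 1.15774 %/day

1.15774 %/day


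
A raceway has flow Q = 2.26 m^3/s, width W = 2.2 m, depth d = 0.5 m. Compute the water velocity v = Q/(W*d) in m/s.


Cross-sectional area = W * d = 2.2 * 0.5 = 1.1 m^2
Velocity = Q / A = 2.26 / 1.1 = 2.05455 m/s

2.05455 m/s


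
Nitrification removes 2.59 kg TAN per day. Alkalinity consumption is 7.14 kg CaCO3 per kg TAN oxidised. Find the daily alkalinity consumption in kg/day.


Alkalinity factor: 7.14 kg CaCO3 consumed per kg TAN nitrified
alk = 2.59 kg TAN * 7.14 = 18.4926 kg CaCO3/day

18.4926 kg CaCO3/day


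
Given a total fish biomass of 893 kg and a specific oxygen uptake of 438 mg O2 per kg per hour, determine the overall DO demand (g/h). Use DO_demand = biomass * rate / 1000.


Total O2 consumption (mg/h) = 893 kg * 438 mg/(kg*h) = 391134 mg/h
Convert to g/h: 391134 / 1000 = 391.134 g/h

391.134 g/h


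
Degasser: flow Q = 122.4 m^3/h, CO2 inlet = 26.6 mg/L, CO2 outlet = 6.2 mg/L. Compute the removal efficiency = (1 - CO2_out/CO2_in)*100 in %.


CO2_out / CO2_in = 6.2 / 26.6 = 0.23308271
Fraction remaining = 0.23308271
efficiency = (1 - 0.23308271) * 100 = 76.6917 %

76.6917 %


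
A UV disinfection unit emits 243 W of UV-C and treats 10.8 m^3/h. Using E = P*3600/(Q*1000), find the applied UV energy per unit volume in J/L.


Energy delivered per hour = 243 W * 3600 s = 874800 J/h
Volume treated per hour = 10.8 m^3/h * 1000 = 10800 L/h
dose = 874800 / 10800 = 81 J/L

81 J/L


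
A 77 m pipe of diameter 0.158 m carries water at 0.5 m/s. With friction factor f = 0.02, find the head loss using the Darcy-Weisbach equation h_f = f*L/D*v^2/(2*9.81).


v^2 = 0.5^2 = 0.25 m^2/s^2
L/D = 77/0.158 = 487.34177
h_f = f*(L/D)*v^2/(2g) = 0.02 * 487.34177 * 0.25 / 19.62 = 0.124195 m

0.124195 m


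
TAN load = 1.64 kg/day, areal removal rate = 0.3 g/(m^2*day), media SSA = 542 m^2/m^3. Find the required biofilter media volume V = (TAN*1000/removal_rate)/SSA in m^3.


A = 1.64*1000 / 0.3 = 5466.6667 m^2
V = 5466.6667 / 542 = 10.0861

10.0861 m^3


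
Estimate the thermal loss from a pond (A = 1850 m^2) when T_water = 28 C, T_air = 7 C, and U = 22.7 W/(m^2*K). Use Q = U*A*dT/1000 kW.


Temperature difference dT = 28 - 7 = 21 K
Heat loss (W) = U * A * dT = 22.7 * 1850 * 21 = 881895 W
Convert to kW: 881895 / 1000 = 881.895 kW

881.895 kW


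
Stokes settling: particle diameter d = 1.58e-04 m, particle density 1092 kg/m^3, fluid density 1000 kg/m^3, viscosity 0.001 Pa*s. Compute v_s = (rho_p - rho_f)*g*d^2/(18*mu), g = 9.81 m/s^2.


Density difference: rho_p - rho_f = 1092 - 1000 = 92 kg/m^3
d^2 = (1.58e-04)^2 = 2.4964e-08 m^2
Numerator = (rho_p - rho_f) * g * d^2 = 92 * 9.81 * 2.4964e-08 = 2.2530509e-05
Denominator = 18 * mu = 18 * 0.001 = 0.018
v_s = 2.2530509e-05 / 0.018 = 0.00125169 m/s
Check: Re = rho_f * v_s * d / mu = 1000 * 0.00125169 * 1.58e-04 / 0.001 = 0.198 < 1, so Stokes' law applies.

0.00125169 m/s


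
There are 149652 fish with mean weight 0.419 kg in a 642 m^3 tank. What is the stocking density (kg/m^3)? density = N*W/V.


Total biomass = 149652 fish * 0.419 kg = 62704.188 kg
Density = total biomass / volume = 62704.188 / 642 = 97.6701 kg/m^3

97.6701 kg/m^3


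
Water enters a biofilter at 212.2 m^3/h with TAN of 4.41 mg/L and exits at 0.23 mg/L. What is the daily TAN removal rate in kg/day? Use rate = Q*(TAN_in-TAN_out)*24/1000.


Concentration drop: TAN_in - TAN_out = 4.41 - 0.23 = 4.18 mg/L
Hourly TAN removed = Q * dTAN = 212.2 m^3/h * 4.18 mg/L = 886.996 g/h  (m^3/h * mg/L = g/h)
Daily TAN removed = 886.996 * 24 = 21287.904 g/day
Convert to kg/day: 21287.904 / 1000 = 21.287904 kg/day

21.287904 kg/day


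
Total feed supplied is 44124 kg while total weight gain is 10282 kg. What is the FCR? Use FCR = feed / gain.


FCR = feed consumed / weight gained
FCR = 44124 kg / 10282 kg = 4.29138

4.29138


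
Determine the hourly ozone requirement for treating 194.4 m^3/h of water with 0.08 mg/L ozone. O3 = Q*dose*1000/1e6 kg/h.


O3 demand (mg/h) = Q * dose * 1000 = 194.4 * 0.08 * 1000 = 15552 mg/h
Convert mg to kg: 15552 / 1e6 = 0.015552 kg/h

0.015552 kg/h


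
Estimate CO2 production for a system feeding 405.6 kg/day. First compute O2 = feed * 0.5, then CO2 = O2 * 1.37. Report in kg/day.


O2 = 405.6 * 0.5 = 202.8
CO2 = 202.8 * 1.37 = 277.836

277.836 kg/day


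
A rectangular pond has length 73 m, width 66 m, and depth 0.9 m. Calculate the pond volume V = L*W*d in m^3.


Base area = L * W = 73 * 66 = 4818 m^2
Volume = area * depth = 4818 * 0.9 = 4336.2 m^3

4336.2 m^3


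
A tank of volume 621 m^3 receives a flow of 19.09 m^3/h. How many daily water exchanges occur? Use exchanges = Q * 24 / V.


Daily flow volume = 19.09 m^3/h * 24 h = 458.16 m^3/day
Exchanges = daily flow / tank volume = 458.16 / 621 = 0.737778 exchanges/day

0.737778 exchanges/day


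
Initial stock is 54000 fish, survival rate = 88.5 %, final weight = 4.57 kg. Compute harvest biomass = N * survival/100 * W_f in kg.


Survivors = 54000 * 88.5/100 = 47790 fish
Harvest biomass = survivors * W_f = 47790 * 4.57 = 218400.3 kg

218400.3 kg


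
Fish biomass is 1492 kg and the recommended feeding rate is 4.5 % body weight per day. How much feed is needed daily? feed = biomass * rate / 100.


Feeding rate fraction = 4.5% / 100 = 0.045
Daily feed = 1492 kg * 0.045 = 67.14 kg/day

67.14 kg/day


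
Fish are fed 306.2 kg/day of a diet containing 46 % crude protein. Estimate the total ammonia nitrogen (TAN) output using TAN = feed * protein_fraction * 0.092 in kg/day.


Protein in feed = 306.2 * 46/100 = 140.852 kg/day
TAN = protein * 0.092 = 140.852 * 0.092 = 12.958384 kg/day

12.958384 kg/day


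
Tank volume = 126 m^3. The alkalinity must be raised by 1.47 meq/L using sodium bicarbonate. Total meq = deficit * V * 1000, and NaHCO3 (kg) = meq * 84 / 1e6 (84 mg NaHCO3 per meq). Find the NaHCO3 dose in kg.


Tank volume in L = 126 m^3 * 1000 = 126000 L
Total meq required = 1.47 meq/L * 126000 L = 185220 meq
NaHCO3 mass = 185220 meq * 84 mg/meq / 1e6 = 15.5585 kg

15.5585 kg


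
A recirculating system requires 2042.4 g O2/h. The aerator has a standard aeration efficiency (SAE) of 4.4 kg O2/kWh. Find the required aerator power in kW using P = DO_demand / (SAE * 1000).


SAE in g O2/kWh = 4.4 * 1000 = 4400 g/kWh
P = DO_demand / SAE_g = 2042.4 / 4400 = 0.464182 kW

0.464182 kW


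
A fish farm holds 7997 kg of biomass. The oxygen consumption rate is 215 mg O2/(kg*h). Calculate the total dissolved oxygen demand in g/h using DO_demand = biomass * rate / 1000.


Total O2 consumption (mg/h) = 7997 kg * 215 mg/(kg*h) = 1719355 mg/h
Convert to g/h: 1719355 / 1000 = 1719.355 g/h

1719.355 g/h


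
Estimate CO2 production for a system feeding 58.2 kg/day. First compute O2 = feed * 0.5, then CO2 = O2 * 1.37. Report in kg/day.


O2 = 58.2 * 0.5 = 29.1
CO2 = 29.1 * 1.37 = 39.867

39.867 kg/day


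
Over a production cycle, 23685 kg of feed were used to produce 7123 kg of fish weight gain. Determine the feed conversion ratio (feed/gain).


FCR = feed consumed / weight gained
FCR = 23685 kg / 7123 kg = 3.32514

3.32514


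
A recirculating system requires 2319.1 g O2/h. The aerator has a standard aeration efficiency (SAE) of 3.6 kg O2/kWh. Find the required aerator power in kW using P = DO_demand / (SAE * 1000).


SAE in g O2/kWh = 3.6 * 1000 = 3600 g/kWh
P = DO_demand / SAE_g = 2319.1 / 3600 = 0.644194 kW

0.644194 kW


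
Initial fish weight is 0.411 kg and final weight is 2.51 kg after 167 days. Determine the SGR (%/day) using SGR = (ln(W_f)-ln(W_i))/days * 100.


ln(W_f) = ln(2.51) = 0.92028275
ln(W_i) = ln(0.411) = -0.88916206
ln(W_f) - ln(W_i) = 0.92028275 - -0.88916206 = 1.8094448
SGR = 1.8094448 / 167 * 100 = 1.0835 %/day

1.0835 %/day


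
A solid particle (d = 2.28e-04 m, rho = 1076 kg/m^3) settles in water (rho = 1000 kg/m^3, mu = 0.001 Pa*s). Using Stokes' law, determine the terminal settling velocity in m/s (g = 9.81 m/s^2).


Density difference: rho_p - rho_f = 1076 - 1000 = 76 kg/m^3
d^2 = (2.28e-04)^2 = 5.1984e-08 m^2
Numerator = (rho_p - rho_f) * g * d^2 = 76 * 9.81 * 5.1984e-08 = 3.8757191e-05
Denominator = 18 * mu = 18 * 0.001 = 0.018
v_s = 3.8757191e-05 / 0.018 = 0.00215318 m/s
Check: Re = rho_f * v_s * d / mu = 1000 * 0.00215318 * 2.28e-04 / 0.001 = 0.491 < 1, so Stokes' law applies.

0.00215318 m/s


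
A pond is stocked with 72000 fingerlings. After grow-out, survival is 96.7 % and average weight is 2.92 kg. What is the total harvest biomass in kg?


Survivors = 72000 * 96.7/100 = 69624 fish
Harvest biomass = survivors * W_f = 69624 * 2.92 = 203302.08 kg

203302.08 kg


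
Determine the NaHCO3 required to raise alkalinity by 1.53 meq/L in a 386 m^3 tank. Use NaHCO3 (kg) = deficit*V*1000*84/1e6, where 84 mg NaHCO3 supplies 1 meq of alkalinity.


Tank volume in L = 386 m^3 * 1000 = 386000 L
Total meq required = 1.53 meq/L * 386000 L = 590580 meq
NaHCO3 mass = 590580 meq * 84 mg/meq / 1e6 = 49.6087 kg

49.6087 kg


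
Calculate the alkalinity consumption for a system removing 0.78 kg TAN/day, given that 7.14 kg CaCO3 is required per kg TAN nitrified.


Alkalinity factor: 7.14 kg CaCO3 consumed per kg TAN nitrified
alk = 0.78 kg TAN * 7.14 = 5.5692 kg CaCO3/day

5.5692 kg CaCO3/day


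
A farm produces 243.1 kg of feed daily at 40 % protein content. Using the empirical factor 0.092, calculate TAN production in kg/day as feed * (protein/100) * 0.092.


Protein in feed = 243.1 * 40/100 = 97.24 kg/day
TAN = protein * 0.092 = 97.24 * 0.092 = 8.94608 kg/day

8.94608 kg/day


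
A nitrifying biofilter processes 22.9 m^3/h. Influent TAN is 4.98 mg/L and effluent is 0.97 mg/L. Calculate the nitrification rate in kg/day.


Concentration drop: TAN_in - TAN_out = 4.98 - 0.97 = 4.01 mg/L
Hourly TAN removed = Q * dTAN = 22.9 m^3/h * 4.01 mg/L = 91.829 g/h  (m^3/h * mg/L = g/h)
Daily TAN removed = 91.829 * 24 = 2203.896 g/day
Convert to kg/day: 2203.896 / 1000 = 2.203896 kg/day

2.203896 kg/day


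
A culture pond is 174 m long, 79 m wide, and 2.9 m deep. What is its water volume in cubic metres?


Base area = L * W = 174 * 79 = 13746 m^2
Volume = area * depth = 13746 * 2.9 = 39863.4 m^3

39863.4 m^3


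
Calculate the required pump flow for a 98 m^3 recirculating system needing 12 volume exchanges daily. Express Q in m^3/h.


Daily recirculation volume = 98 m^3 * 12 = 1176 m^3/day
Flow rate Q = daily volume / 24 h = 1176 / 24 = 49 m^3/h

49 m^3/h


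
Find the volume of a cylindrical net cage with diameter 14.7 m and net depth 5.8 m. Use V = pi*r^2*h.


r = d/2 = 14.7/2 = 7.35 m
Base area = pi*r^2 = pi*7.35^2 = 169.71669 m^2
Volume = 169.71669 * 5.8 = 984.357 m^3

984.357 m^3


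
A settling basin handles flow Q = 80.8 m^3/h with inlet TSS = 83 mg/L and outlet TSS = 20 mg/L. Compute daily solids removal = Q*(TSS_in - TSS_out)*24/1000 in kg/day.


Concentration drop: TSS_in - TSS_out = 83 - 20 = 63 mg/L
Hourly solids removed = Q * dTSS = 80.8 m^3/h * 63 mg/L = 5090.4 g/h  (m^3/h * mg/L = g/h)
Daily solids removed = 5090.4 * 24 = 122169.6 g/day
Convert g to kg: 122169.6 / 1000 = 122.1696 kg/day

122.1696 kg/day


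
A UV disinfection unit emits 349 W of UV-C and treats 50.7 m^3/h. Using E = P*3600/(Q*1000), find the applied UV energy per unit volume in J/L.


Energy delivered per hour = 349 W * 3600 s = 1256400 J/h
Volume treated per hour = 50.7 m^3/h * 1000 = 50700 L/h
dose = 1256400 / 50700 = 24.7811 J/L

24.7811 J/L


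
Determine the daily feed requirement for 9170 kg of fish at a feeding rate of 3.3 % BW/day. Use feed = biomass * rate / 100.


Feeding rate fraction = 3.3% / 100 = 0.033
Daily feed = 9170 kg * 0.033 = 302.61 kg/day

302.61 kg/day


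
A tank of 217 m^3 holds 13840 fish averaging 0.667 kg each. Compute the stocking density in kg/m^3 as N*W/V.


Total biomass = 13840 fish * 0.667 kg = 9231.28 kg
Density = total biomass / volume = 9231.28 / 217 = 42.5405 kg/m^3

42.5405 kg/m^3


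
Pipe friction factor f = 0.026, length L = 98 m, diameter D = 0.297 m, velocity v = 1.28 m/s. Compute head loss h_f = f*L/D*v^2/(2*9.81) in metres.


v^2 = 1.28^2 = 1.6384 m^2/s^2
L/D = 98/0.297 = 329.96633
h_f = f*(L/D)*v^2/(2g) = 0.026 * 329.96633 * 1.6384 / 19.62 = 0.716414 m

0.716414 m


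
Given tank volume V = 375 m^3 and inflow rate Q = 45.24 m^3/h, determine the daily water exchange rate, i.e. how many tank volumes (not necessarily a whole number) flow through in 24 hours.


Daily flow volume = 45.24 m^3/h * 24 h = 1085.76 m^3/day
Exchanges = daily flow / tank volume = 1085.76 / 375 = 2.89536 exchanges/day

2.89536 exchanges/day


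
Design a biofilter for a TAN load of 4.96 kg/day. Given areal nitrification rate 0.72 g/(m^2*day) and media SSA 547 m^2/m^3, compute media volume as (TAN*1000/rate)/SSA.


A = 4.96*1000 / 0.72 = 6888.8889 m^2
V = 6888.8889 / 547 = 12.5939

12.5939 m^3


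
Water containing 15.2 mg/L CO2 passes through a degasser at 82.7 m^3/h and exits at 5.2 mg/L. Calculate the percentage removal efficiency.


CO2_out / CO2_in = 5.2 / 15.2 = 0.34210526
Fraction remaining = 0.34210526
efficiency = (1 - 0.34210526) * 100 = 65.7895 %

65.7895 %


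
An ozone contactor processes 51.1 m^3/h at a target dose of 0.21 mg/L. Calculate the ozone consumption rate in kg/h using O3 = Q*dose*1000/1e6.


O3 demand (mg/h) = Q * dose * 1000 = 51.1 * 0.21 * 1000 = 10731 mg/h
Convert mg to kg: 10731 / 1e6 = 0.010731 kg/h

0.010731 kg/h


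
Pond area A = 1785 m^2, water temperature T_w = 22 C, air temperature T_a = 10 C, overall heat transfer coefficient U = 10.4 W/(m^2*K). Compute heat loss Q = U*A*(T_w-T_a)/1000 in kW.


Temperature difference dT = 22 - 10 = 12 K
Heat loss (W) = U * A * dT = 10.4 * 1785 * 12 = 222768 W
Convert to kW: 222768 / 1000 = 222.768 kW

222.768 kW


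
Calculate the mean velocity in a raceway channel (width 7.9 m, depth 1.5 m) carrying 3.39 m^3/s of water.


Cross-sectional area = W * d = 7.9 * 1.5 = 11.85 m^2
Velocity = Q / A = 3.39 / 11.85 = 0.286076 m/s

0.286076 m/s


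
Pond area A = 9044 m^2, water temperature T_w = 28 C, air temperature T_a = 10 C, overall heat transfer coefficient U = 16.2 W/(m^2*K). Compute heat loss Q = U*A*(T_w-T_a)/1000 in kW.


Temperature difference dT = 28 - 10 = 18 K
Heat loss (W) = U * A * dT = 16.2 * 9044 * 18 = 2637230.4 W
Convert to kW: 2637230.4 / 1000 = 2637.2304 kW

2637.2304 kW


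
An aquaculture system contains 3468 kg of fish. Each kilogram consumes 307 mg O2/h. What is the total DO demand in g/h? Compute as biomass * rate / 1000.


Total O2 consumption (mg/h) = 3468 kg * 307 mg/(kg*h) = 1064676 mg/h
Convert to g/h: 1064676 / 1000 = 1064.676 g/h

1064.676 g/h


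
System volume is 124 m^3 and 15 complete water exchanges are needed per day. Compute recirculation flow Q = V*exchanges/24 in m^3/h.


Daily recirculation volume = 124 m^3 * 15 = 1860 m^3/day
Flow rate Q = daily volume / 24 h = 1860 / 24 = 77.5 m^3/h

77.5 m^3/h


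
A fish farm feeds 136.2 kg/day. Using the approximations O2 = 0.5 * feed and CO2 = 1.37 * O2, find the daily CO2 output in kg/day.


O2 = 136.2 * 0.5 = 68.1
CO2 = 68.1 * 1.37 = 93.297

93.297 kg/day


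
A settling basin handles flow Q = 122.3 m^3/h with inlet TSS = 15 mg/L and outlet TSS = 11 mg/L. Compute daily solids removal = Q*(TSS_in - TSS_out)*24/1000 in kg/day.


Concentration drop: TSS_in - TSS_out = 15 - 11 = 4 mg/L
Hourly solids removed = Q * dTSS = 122.3 m^3/h * 4 mg/L = 489.2 g/h  (m^3/h * mg/L = g/h)
Daily solids removed = 489.2 * 24 = 11740.8 g/day
Convert g to kg: 11740.8 / 1000 = 11.7408 kg/day

11.7408 kg/day


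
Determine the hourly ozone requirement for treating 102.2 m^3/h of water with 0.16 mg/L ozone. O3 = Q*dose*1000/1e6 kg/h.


O3 demand (mg/h) = Q * dose * 1000 = 102.2 * 0.16 * 1000 = 16352 mg/h
Convert mg to kg: 16352 / 1e6 = 0.016352 kg/h

0.016352 kg/h


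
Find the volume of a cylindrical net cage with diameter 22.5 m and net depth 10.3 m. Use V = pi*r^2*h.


r = d/2 = 22.5/2 = 11.25 m
Base area = pi*r^2 = pi*11.25^2 = 397.60782 m^2
Volume = 397.60782 * 10.3 = 4095.36 m^3

4095.36 m^3


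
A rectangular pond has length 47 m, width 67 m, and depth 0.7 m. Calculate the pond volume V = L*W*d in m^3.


Base area = L * W = 47 * 67 = 3149 m^2
Volume = area * depth = 3149 * 0.7 = 2204.3 m^3

2204.3 m^3


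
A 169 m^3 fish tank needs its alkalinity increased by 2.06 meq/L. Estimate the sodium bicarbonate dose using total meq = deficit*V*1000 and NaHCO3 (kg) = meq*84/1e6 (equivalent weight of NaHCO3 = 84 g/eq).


Tank volume in L = 169 m^3 * 1000 = 169000 L
Total meq required = 2.06 meq/L * 169000 L = 348140 meq
NaHCO3 mass = 348140 meq * 84 mg/meq / 1e6 = 29.2438 kg

29.2438 kg


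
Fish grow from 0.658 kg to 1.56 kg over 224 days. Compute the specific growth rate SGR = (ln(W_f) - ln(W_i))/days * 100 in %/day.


ln(W_f) = ln(1.56) = 0.44468582
ln(W_i) = ln(0.658) = -0.41855035
ln(W_f) - ln(W_i) = 0.44468582 - -0.41855035 = 0.86323617
SGR = 0.86323617 / 224 * 100 = 0.385373 %/day

0.385373 %/day


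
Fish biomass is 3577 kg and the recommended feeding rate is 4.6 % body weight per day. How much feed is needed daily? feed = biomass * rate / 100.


Feeding rate fraction = 4.6% / 100 = 0.046
Daily feed = 3577 kg * 0.046 = 164.542 kg/day

164.542 kg/day


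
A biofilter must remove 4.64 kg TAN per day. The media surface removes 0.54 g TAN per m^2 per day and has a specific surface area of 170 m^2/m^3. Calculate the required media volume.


A = 4.64*1000 / 0.54 = 8592.5926 m^2
V = 8592.5926 / 170 = 50.5447

50.5447 m^3


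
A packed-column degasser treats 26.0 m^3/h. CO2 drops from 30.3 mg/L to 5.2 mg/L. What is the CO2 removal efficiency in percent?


CO2_out / CO2_in = 5.2 / 30.3 = 0.17161716
Fraction remaining = 0.17161716
efficiency = (1 - 0.17161716) * 100 = 82.8383 %

82.8383 %


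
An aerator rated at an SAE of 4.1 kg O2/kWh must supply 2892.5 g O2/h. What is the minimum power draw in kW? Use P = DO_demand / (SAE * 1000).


SAE in g O2/kWh = 4.1 * 1000 = 4100 g/kWh
P = DO_demand / SAE_g = 2892.5 / 4100 = 0.705488 kW

0.705488 kW


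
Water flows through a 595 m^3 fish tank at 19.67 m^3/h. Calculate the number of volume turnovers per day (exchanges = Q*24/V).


Daily flow volume = 19.67 m^3/h * 24 h = 472.08 m^3/day
Exchanges = daily flow / tank volume = 472.08 / 595 = 0.793412 exchanges/day

0.793412 exchanges/day


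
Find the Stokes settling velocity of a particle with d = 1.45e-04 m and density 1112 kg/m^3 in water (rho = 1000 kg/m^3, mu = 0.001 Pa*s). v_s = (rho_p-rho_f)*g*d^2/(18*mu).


Density difference: rho_p - rho_f = 1112 - 1000 = 112 kg/m^3
d^2 = (1.45e-04)^2 = 2.1025e-08 m^2
Numerator = (rho_p - rho_f) * g * d^2 = 112 * 9.81 * 2.1025e-08 = 2.3100588e-05
Denominator = 18 * mu = 18 * 0.001 = 0.018
v_s = 2.3100588e-05 / 0.018 = 0.00128337 m/s
Check: Re = rho_f * v_s * d / mu = 1000 * 0.00128337 * 1.45e-04 / 0.001 = 0.186 < 1, so Stokes' law applies.

0.00128337 m/s


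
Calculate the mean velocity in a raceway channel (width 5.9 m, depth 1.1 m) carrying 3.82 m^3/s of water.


Cross-sectional area = W * d = 5.9 * 1.1 = 6.49 m^2
Velocity = Q / A = 3.82 / 6.49 = 0.588598 m/s

0.588598 m/s


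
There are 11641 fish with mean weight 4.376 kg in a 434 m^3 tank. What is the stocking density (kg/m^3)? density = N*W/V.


Total biomass = 11641 fish * 4.376 kg = 50941.016 kg
Density = total biomass / volume = 50941.016 / 434 = 117.376 kg/m^3

117.376 kg/m^3


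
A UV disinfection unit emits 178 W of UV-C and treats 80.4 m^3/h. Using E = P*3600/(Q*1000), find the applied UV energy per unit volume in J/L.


Energy delivered per hour = 178 W * 3600 s = 640800 J/h
Volume treated per hour = 80.4 m^3/h * 1000 = 80400 L/h
dose = 640800 / 80400 = 7.97015 J/L

7.97015 J/L


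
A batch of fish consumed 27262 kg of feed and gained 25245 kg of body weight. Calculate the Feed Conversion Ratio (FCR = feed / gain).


FCR = feed consumed / weight gained
FCR = 27262 kg / 25245 kg = 1.0799

1.0799


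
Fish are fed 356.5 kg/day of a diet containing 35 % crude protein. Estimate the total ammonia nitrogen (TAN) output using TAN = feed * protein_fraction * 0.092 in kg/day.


Protein in feed = 356.5 * 35/100 = 124.775 kg/day
TAN = protein * 0.092 = 124.775 * 0.092 = 11.4793 kg/day

11.4793 kg/day


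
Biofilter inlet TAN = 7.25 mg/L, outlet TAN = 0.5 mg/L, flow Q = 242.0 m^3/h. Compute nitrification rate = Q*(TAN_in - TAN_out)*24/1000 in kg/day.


Concentration drop: TAN_in - TAN_out = 7.25 - 0.5 = 6.75 mg/L
Hourly TAN removed = Q * dTAN = 242.0 m^3/h * 6.75 mg/L = 1633.5 g/h  (m^3/h * mg/L = g/h)
Daily TAN removed = 1633.5 * 24 = 39204 g/day
Convert to kg/day: 39204 / 1000 = 39.204 kg/day

39.204 kg/day


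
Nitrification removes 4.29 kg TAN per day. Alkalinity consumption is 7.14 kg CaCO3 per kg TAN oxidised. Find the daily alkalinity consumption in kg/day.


Alkalinity factor: 7.14 kg CaCO3 consumed per kg TAN nitrified
alk = 4.29 kg TAN * 7.14 = 30.6306 kg CaCO3/day

30.6306 kg CaCO3/day


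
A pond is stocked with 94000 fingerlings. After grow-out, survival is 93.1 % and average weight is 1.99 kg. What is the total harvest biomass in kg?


Survivors = 94000 * 93.1/100 = 87514 fish
Harvest biomass = survivors * W_f = 87514 * 1.99 = 174152.86 kg

174152.86 kg


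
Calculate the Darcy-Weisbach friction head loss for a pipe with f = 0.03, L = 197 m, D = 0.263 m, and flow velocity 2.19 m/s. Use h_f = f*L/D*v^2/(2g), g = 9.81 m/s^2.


v^2 = 2.19^2 = 4.7961 m^2/s^2
L/D = 197/0.263 = 749.04943
h_f = f*(L/D)*v^2/(2g) = 0.03 * 749.04943 * 4.7961 / 19.62 = 5.49314 m

5.49314 m


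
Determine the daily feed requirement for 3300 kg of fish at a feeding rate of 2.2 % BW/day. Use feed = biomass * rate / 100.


Feeding rate fraction = 2.2% / 100 = 0.022
Daily feed = 3300 kg * 0.022 = 72.6 kg/day

72.6 kg/day


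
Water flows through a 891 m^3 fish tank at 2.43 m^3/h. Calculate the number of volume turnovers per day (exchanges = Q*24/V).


Daily flow volume = 2.43 m^3/h * 24 h = 58.32 m^3/day
Exchanges = daily flow / tank volume = 58.32 / 891 = 0.0654545 exchanges/day

0.0654545 exchanges/day


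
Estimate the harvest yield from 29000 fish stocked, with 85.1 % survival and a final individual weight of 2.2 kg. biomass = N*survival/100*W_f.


Survivors = 29000 * 85.1/100 = 24679 fish
Harvest biomass = survivors * W_f = 24679 * 2.2 = 54293.8 kg

54293.8 kg


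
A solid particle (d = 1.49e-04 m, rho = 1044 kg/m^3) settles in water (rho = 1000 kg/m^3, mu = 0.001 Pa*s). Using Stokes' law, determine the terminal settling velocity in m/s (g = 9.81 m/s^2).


Density difference: rho_p - rho_f = 1044 - 1000 = 44 kg/m^3
d^2 = (1.49e-04)^2 = 2.2201e-08 m^2
Numerator = (rho_p - rho_f) * g * d^2 = 44 * 9.81 * 2.2201e-08 = 9.5828396e-06
Denominator = 18 * mu = 18 * 0.001 = 0.018
v_s = 9.5828396e-06 / 0.018 = 5.3238e-04 m/s
Check: Re = rho_f * v_s * d / mu = 1000 * 5.3238e-04 * 1.49e-04 / 0.001 = 0.0793 < 1, so Stokes' law applies.

5.3238e-04 m/s


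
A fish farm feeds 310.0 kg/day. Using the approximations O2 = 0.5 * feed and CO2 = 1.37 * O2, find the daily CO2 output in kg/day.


O2 = 310.0 * 0.5 = 155
CO2 = 155 * 1.37 = 212.35

212.35 kg/day


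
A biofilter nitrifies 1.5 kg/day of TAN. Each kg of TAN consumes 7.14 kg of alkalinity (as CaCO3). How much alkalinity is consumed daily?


Alkalinity factor: 7.14 kg CaCO3 consumed per kg TAN nitrified
alk = 1.5 kg TAN * 7.14 = 10.71 kg CaCO3/day

10.71 kg CaCO3/day


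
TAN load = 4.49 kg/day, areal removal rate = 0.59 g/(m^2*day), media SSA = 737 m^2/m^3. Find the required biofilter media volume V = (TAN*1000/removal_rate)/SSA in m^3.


A = 4.49*1000 / 0.59 = 7610.1695 m^2
V = 7610.1695 / 737 = 10.3259

10.3259 m^3


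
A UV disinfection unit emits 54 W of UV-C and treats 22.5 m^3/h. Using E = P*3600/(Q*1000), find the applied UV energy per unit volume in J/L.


Energy delivered per hour = 54 W * 3600 s = 194400 J/h
Volume treated per hour = 22.5 m^3/h * 1000 = 22500 L/h
dose = 194400 / 22500 = 8.64 J/L

8.64 J/L


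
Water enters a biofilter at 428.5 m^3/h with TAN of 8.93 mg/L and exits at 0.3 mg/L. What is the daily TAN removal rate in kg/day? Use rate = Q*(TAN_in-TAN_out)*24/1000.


Concentration drop: TAN_in - TAN_out = 8.93 - 0.3 = 8.63 mg/L
Hourly TAN removed = Q * dTAN = 428.5 m^3/h * 8.63 mg/L = 3697.955 g/h  (m^3/h * mg/L = g/h)
Daily TAN removed = 3697.955 * 24 = 88750.92 g/day
Convert to kg/day: 88750.92 / 1000 = 88.75092 kg/day

88.75092 kg/day


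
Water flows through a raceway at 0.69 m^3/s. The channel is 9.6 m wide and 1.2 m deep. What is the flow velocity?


Cross-sectional area = W * d = 9.6 * 1.2 = 11.52 m^2
Velocity = Q / A = 0.69 / 11.52 = 0.0598958 m/s

0.0598958 m/s
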